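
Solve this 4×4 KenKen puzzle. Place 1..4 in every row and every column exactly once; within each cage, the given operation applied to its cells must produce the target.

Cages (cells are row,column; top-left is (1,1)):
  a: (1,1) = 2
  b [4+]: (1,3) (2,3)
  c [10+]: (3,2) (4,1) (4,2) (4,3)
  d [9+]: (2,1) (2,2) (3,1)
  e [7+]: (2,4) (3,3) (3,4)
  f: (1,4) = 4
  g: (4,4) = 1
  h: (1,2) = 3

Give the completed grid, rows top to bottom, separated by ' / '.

Cage a is given, so (1,1) = 2.
Cage h is a single given cell; hence (1,2) = 3.
Row 1 now contains 3; hence (1,3) = 1.
Cage f is a single given cell, which forces (1,4) = 4.
Column 3 now contains 1; hence (2,3) = 3.
Cage g is a single given cell, so (4,4) = 1.
1 is placed in column 4, which forces (2,4) = 2.
Cage c needs sum 10, so (3,2) = 1.
Cage e needs sum 7, so (3,3) = 2.
The 3 cells of cage e must have sum 7, leaving (3,4) = 3.
The 4 cells of cage c must have sum 10, so (4,1) = 3.
2 is placed in column 3; hence (4,3) = 4.
Cage d needs sum 9; hence (2,1) = 1.
2 is placed in row 2; hence (2,2) = 4.
Row 3 now contains 3, so (3,1) = 4.
4 is placed in row 4, so (4,2) = 2.

2 3 1 4 / 1 4 3 2 / 4 1 2 3 / 3 2 4 1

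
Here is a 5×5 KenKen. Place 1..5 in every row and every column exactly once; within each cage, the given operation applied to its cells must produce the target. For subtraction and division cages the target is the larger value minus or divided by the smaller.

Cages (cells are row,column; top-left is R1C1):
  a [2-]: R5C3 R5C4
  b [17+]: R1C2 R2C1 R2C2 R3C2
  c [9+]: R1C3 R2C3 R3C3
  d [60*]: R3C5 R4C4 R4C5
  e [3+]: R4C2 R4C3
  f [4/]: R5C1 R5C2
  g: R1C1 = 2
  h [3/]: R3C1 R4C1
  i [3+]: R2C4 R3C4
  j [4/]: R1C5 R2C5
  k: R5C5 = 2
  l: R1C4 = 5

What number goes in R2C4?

1

G is a freebie, leaving R1C1 = 2.
L is a freebie; hence R1C4 = 5.
Cage b has sum 17, leaving R2C1 = 5.
Cage k is given, which forces R5C5 = 2.
Cage b needs sum 17, so R3C2 = 5.
Cage d has product 60, which forces R4C5 = 5.
The only place for 1 in row 1 is R1C5.
Column 5 already has 1, leaving R2C5 = 4.
4 is placed in column 5, which forces R3C5 = 3.
Cage b needs sum 17, leaving R1C2 = 4.
Row 1 already has 4, leaving R1C3 = 3.
4 is placed in row 2, so R2C2 = 3.
3 is placed in column 3, leaving R2C3 = 2.
Row 2 now contains 2, so R2C4 = 1.
Row 3 already has 3, which forces R3C1 = 1.
2 is placed in column 3, leaving R3C3 = 4.
Column 4 now contains 1, which forces R3C4 = 2.
The two cells of cage h must have quotient 3, so R4C1 = 3.
2 is placed in column 3, which forces R4C3 = 1.
Cage d has product 60, so R4C4 = 4.
Column 1 already has 1, which forces R5C1 = 4.
4 is placed in column 2; hence R5C2 = 1.
Column 3 already has 1; hence R5C3 = 5.
Column 4 now contains 1; hence R5C4 = 3.
1 is placed in row 4, so R4C2 = 2.
Completed grid: 2 4 3 5 1 / 5 3 2 1 4 / 1 5 4 2 3 / 3 2 1 4 5 / 4 1 5 3 2.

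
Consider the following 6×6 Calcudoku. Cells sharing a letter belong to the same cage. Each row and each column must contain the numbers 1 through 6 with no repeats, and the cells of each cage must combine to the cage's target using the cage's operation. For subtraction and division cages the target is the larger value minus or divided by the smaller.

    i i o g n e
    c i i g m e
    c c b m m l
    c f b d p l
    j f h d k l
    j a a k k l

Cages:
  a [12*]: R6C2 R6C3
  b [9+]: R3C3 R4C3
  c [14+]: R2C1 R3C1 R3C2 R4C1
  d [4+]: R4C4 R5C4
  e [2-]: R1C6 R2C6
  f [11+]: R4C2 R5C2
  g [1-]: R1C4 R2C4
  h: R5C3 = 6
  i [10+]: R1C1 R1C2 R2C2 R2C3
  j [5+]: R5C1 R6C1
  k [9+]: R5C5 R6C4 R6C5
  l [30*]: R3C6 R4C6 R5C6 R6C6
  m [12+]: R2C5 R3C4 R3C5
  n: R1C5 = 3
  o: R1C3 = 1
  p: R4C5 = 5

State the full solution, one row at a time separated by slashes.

Cage o is given, which forces R1C3 = 1.
Cage n is given, leaving R1C5 = 3.
P is a freebie; hence R4C5 = 5.
H is a freebie, so R5C3 = 6.
The 4 cells of cage i must have sum 10; hence R2C2 = 1.
The two cells of cage b must have sum 9; hence R3C3 = 5.
Row 4 now contains 5, which forces R4C2 = 6.
The two cells of cage b must have sum 9, which forces R4C3 = 4.
6 is placed in row 5, so R5C2 = 5.
The two cells of cage a must have product 12, leaving R6C2 = 4.
The two cells of cage a must have product 12, which forces R6C3 = 3.
The 4 cells of cage l must have product 30, leaving R6C6 = 5.
Cage i has sum 10, leaving R1C1 = 5.
4 is placed in column 2; hence R1C2 = 2.
Column 3 already has 3, so R2C3 = 2.
Column 2 already has 2, leaving R3C2 = 3.
In row 2, 5 can only go at R2C4, so R2C4 = 5.
The only place for 3 in row 2 is R2C1.
Cage c needs sum 14, so R3C1 = 6.
Cage c has sum 14, which forces R4C1 = 2.
3 is placed in column 1, which forces R5C1 = 4.
Cage j needs two cells with sum 5, leaving R6C1 = 1.
Cage m needs sum 12; hence R2C5 = 6.
Row 2 already has 6, leaving R2C6 = 4.
Cage k has sum 9, so R5C5 = 1.
Column 5 already has 6, leaving R6C5 = 2.
4 is placed in column 6, which forces R1C6 = 6.
Cage m needs sum 12; hence R3C4 = 2.
2 is placed in column 5, so R3C5 = 4.
Row 3 already has 2; hence R3C6 = 1.
Cage d's pair has sum 4, leaving R4C4 = 1.
1 is placed in column 6, so R4C6 = 3.
1 is placed in row 5, leaving R5C4 = 3.
Column 6 now contains 3, which forces R5C6 = 2.
Row 6 already has 2; hence R6C4 = 6.
Row 1 now contains 6, which forces R1C4 = 4.

5 2 1 4 3 6 / 3 1 2 5 6 4 / 6 3 5 2 4 1 / 2 6 4 1 5 3 / 4 5 6 3 1 2 / 1 4 3 6 2 5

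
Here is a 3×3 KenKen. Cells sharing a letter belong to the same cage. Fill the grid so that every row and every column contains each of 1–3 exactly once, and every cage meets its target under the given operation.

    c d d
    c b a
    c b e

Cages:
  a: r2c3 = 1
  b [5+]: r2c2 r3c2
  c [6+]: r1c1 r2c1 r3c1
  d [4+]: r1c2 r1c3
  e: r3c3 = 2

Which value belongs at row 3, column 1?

Cage a is a single given cell; hence r2c3 = 1.
Cage e is given, so r3c3 = 2.
The two cells of cage d must have sum 4, so r1c2 = 1.
Column 3 already has 1, which forces r1c3 = 3.
The two cells of cage b must have sum 5; hence r2c2 = 2.
2 is placed in row 3; hence r3c2 = 3.
Row 1 already has 3, which forces r1c1 = 2.
Row 2 already has 2; hence r2c1 = 3.
Row 3 already has 3; hence r3c1 = 1.
The full grid is 2 1 3 / 3 2 1 / 1 3 2.

1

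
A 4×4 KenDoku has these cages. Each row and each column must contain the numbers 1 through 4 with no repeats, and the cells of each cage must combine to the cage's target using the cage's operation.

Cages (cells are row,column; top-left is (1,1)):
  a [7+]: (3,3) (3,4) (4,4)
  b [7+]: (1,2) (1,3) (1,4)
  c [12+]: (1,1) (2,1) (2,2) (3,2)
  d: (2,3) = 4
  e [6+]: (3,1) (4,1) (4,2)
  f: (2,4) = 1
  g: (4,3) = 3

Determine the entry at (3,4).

Cage d is a single given cell, leaving (2,3) = 4.
F is a freebie, which forces (2,4) = 1.
Cage g is given, leaving (4,3) = 3.
In row 1, 3 can only go at (1,1), so (1,1) = 3.
3 is placed in column 1, so (2,1) = 2.
The 4 cells of cage c must have sum 12, leaving (2,2) = 3.
3 is placed in column 1, which forces (3,1) = 1.
Cage c needs sum 12, so (3,2) = 4.
Row 3 now contains 1, leaving (3,3) = 2.
2 is placed in row 3, which forces (3,4) = 3.
Cage e has sum 6, which forces (4,1) = 4.
Cage e has sum 6; hence (4,2) = 1.
4 is placed in row 4, which forces (4,4) = 2.
1 is placed in column 2, so (1,2) = 2.
Column 3 already has 2; hence (1,3) = 1.
Column 4 already has 2, leaving (1,4) = 4.
The full grid is 3 2 1 4 / 2 3 4 1 / 1 4 2 3 / 4 1 3 2.

3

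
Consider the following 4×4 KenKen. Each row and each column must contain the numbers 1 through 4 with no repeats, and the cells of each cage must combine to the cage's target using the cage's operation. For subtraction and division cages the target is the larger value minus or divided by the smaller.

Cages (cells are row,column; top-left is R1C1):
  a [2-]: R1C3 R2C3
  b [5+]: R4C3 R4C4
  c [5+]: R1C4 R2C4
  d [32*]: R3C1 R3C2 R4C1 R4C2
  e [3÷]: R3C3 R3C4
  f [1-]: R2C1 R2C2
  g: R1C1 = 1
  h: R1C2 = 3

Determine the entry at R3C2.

4

Cage g is a single given cell; hence R1C1 = 1.
Cage h is a single given cell, leaving R1C2 = 3.
In row 3, 2 can only go at R3C1, so R3C1 = 2.
Column 1 now contains 2; hence R2C1 = 3.
Row 2 now contains 3; hence R2C4 = 1.
Cage d has product 32; hence R3C2 = 4.
Column 4 already has 1, which forces R3C4 = 3.
Column 1 now contains 2; hence R4C1 = 4.
The 4 cells of cage d must have product 32, so R4C2 = 1.
4 is placed in row 4; hence R4C4 = 2.
2 is placed in column 4; hence R1C4 = 4.
4 is placed in column 2, which forces R2C2 = 2.
Row 2 now contains 2; hence R2C3 = 4.
Row 3 now contains 3; hence R3C3 = 1.
Row 4 already has 2; hence R4C3 = 3.
Row 1 already has 4, so R1C3 = 2.
Filled in: 1 3 2 4 / 3 2 4 1 / 2 4 1 3 / 4 1 3 2.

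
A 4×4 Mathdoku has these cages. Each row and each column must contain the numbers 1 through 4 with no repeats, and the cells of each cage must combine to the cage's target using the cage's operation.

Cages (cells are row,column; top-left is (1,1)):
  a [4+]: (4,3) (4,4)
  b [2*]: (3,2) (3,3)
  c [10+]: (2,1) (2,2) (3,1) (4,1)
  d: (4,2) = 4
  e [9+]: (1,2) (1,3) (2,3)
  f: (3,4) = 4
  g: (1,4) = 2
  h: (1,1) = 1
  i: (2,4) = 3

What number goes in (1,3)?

4

Cage h is given, which forces (1,1) = 1.
G is a freebie, leaving (1,4) = 2.
Cage i is given, which forces (2,4) = 3.
F is a freebie, leaving (3,4) = 4.
Cage d is a single given cell; hence (4,2) = 4.
Column 4 now contains 3, so (4,4) = 1.
Column 2 already has 4; hence (1,2) = 3.
Cage e has sum 9, which forces (1,3) = 4.
Cage c needs sum 10, so (2,1) = 4.
The 4 cells of cage c must have sum 10, so (2,2) = 1.
The 3 cells of cage e must have sum 9, which forces (2,3) = 2.
Column 2 already has 1, leaving (3,2) = 2.
2 is placed in column 3, leaving (3,3) = 1.
Row 4 already has 1, which forces (4,3) = 3.
Row 3 already has 2, so (3,1) = 3.
3 is placed in row 4; hence (4,1) = 2.
Filled in: 1 3 4 2 / 4 1 2 3 / 3 2 1 4 / 2 4 3 1.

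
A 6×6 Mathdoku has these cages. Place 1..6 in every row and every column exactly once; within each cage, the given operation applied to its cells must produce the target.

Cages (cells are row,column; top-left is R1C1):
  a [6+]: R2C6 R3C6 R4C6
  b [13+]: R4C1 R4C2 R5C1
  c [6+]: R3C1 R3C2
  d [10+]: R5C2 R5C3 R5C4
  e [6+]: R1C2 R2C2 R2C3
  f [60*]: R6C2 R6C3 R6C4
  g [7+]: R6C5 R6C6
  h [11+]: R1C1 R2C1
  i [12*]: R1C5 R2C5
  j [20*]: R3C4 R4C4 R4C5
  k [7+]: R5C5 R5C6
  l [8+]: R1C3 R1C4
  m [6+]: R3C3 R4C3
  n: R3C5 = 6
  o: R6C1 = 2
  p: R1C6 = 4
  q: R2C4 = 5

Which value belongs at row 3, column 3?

Cage p is a single given cell, leaving R1C6 = 4.
Cage q is a single given cell, which forces R2C4 = 5.
Cage n is a single given cell; hence R3C5 = 6.
Cage o is given, which forces R6C1 = 2.
Cage h's pair has sum 11, leaving R1C1 = 5.
Cage i's pair has product 12, leaving R1C5 = 3.
Row 2 now contains 5, leaving R2C1 = 6.
The two cells of cage i must have product 12, so R2C5 = 4.
Cage j needs product 20, so R4C5 = 5.
Column 5 now contains 4; hence R6C5 = 1.
Cage b needs sum 13; hence R4C2 = 6.
Column 5 now contains 1, leaving R5C5 = 2.
The two cells of cage k must have sum 7, which forces R5C6 = 5.
The two cells of cage g must have sum 7, leaving R6C6 = 6.
The only place for 1 in row 1 is R1C2.
Column 2 already has 1; hence R5C2 = 3.
Column 2 now contains 3, which forces R2C2 = 2.
Cage e has sum 6; hence R2C3 = 3.
Row 2 already has 3, which forces R2C6 = 1.
2 is placed in column 2, so R3C2 = 5.
Cage b has sum 13, so R4C1 = 3.
3 is placed in row 4; hence R4C6 = 2.
Row 5 now contains 3; hence R5C1 = 4.
Column 2 now contains 5, which forces R6C2 = 4.
Row 6 now contains 4, leaving R6C3 = 5.
Row 6 now contains 4; hence R6C4 = 3.
4 is placed in column 1, so R3C1 = 1.
Cage m needs two cells with sum 6; hence R3C3 = 2.
1 is placed in row 3; hence R3C4 = 4.
Column 6 now contains 2, which forces R3C6 = 3.
Cage m's pair has sum 6, so R4C3 = 4.
Column 4 already has 4, leaving R4C4 = 1.
1 is placed in column 4, leaving R5C4 = 6.
2 is placed in column 3, so R1C3 = 6.
6 is placed in column 4, which forces R1C4 = 2.
6 is placed in row 5, so R5C3 = 1.
Filled in: 5 1 6 2 3 4 / 6 2 3 5 4 1 / 1 5 2 4 6 3 / 3 6 4 1 5 2 / 4 3 1 6 2 5 / 2 4 5 3 1 6.

2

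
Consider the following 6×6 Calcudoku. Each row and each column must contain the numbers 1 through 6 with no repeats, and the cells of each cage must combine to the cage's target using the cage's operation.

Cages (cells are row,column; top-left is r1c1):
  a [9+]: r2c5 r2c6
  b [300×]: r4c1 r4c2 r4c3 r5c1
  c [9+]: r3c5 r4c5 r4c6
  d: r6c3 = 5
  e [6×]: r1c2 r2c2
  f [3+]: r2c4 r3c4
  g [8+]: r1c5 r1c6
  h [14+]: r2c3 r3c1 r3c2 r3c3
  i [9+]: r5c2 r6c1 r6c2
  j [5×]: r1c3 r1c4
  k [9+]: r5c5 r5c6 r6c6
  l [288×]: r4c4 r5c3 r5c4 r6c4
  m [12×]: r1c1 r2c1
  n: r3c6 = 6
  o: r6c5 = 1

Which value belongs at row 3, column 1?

1

Cage n is a single given cell, leaving r3c6 = 6.
The 4 cells of cage b must have product 300; hence r5c1 = 5.
D is a freebie, so r6c3 = 5.
O is a freebie, so r6c5 = 1.
5 is placed in column 3, so r1c3 = 1.
Cage j needs two cells with product 5, which forces r1c4 = 5.
The 4 cells of cage b must have product 300, so r4c2 = 5.
Cage g's pair has sum 8, so r1c5 = 6.
Cage g's pair has sum 8, which forces r1c6 = 2.
Cage h needs sum 14, leaving r2c3 = 6.
Column 3 now contains 6; hence r5c3 = 4.
Row 1 already has 2; hence r1c2 = 3.
Cage e's pair has product 6, which forces r2c2 = 2.
Row 2 already has 2; hence r2c4 = 1.
Column 3 already has 4, leaving r3c3 = 3.
1 is placed in column 4, which forces r3c4 = 2.
Column 3 already has 3, leaving r4c3 = 2.
Column 2 now contains 2, leaving r5c2 = 1.
The 3 cells of cage k must have sum 9, leaving r5c5 = 2.
Cage k needs sum 9; hence r5c6 = 3.
Cage k has sum 9, leaving r6c6 = 4.
Row 1 already has 3; hence r1c1 = 4.
Cage m needs two cells with product 12, so r2c1 = 3.
The two cells of cage a must have sum 9, which forces r2c5 = 4.
4 is placed in column 6, which forces r2c6 = 5.
The 4 cells of cage h must have sum 14; hence r3c1 = 1.
Column 2 already has 1, which forces r3c2 = 4.
Cage c has sum 9, so r3c5 = 5.
Cage b has product 300, leaving r4c1 = 6.
Cage l needs product 288, so r4c4 = 4.
Cage c has sum 9, so r4c5 = 3.
4 is placed in column 6, so r4c6 = 1.
Row 5 already has 3, which forces r5c4 = 6.
The 3 cells of cage i must have sum 9, so r6c1 = 2.
Row 6 already has 4; hence r6c2 = 6.
Cage l has product 288, leaving r6c4 = 3.
Filled in: 4 3 1 5 6 2 / 3 2 6 1 4 5 / 1 4 3 2 5 6 / 6 5 2 4 3 1 / 5 1 4 6 2 3 / 2 6 5 3 1 4.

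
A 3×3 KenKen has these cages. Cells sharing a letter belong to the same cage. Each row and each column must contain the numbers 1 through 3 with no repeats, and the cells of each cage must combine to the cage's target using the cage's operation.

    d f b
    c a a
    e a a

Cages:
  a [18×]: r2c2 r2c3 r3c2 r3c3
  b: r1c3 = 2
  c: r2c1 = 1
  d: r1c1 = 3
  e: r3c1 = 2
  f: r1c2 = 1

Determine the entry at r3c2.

Cage d is a single given cell, which forces r1c1 = 3.
Cage f is given, leaving r1c2 = 1.
Cage b is a single given cell; hence r1c3 = 2.
C is a freebie, so r2c1 = 1.
Row 2 now contains 1, so r2c3 = 3.
E is a freebie; hence r3c1 = 2.
Row 3 already has 2, which forces r3c2 = 3.
Column 3 now contains 3, which forces r3c3 = 1.
Row 2 already has 3, leaving r2c2 = 2.
Filled in: 3 1 2 / 1 2 3 / 2 3 1.

3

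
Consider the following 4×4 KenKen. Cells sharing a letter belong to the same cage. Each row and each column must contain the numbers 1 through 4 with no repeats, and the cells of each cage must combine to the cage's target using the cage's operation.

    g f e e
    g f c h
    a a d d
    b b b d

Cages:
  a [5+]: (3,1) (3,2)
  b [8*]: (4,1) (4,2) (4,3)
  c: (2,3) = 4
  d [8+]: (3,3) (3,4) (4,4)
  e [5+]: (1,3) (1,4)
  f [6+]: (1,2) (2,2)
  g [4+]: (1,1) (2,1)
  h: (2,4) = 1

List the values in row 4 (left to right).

Cage c is a single given cell, so (2,3) = 4.
H is a freebie; hence (2,4) = 1.
The two cells of cage g must have sum 4, which forces (1,1) = 1.
The two cells of cage f must have sum 6, leaving (1,2) = 4.
Row 2 now contains 1; hence (2,1) = 3.
Row 2 already has 4, leaving (2,2) = 2.
2 is placed in column 2, so (4,2) = 1.
1 is placed in row 4, so (4,3) = 2.
Column 3 already has 2, leaving (1,3) = 3.
The two cells of cage e must have sum 5, leaving (1,4) = 2.
Cage a's pair has sum 5; hence (3,1) = 2.
Column 2 already has 1, which forces (3,2) = 3.
3 is placed in column 3, which forces (3,3) = 1.
Row 3 now contains 3, so (3,4) = 4.
2 is placed in row 4, which forces (4,1) = 4.
4 is placed in column 4; hence (4,4) = 3.
Filled in: 1 4 3 2 / 3 2 4 1 / 2 3 1 4 / 4 1 2 3.

4 1 2 3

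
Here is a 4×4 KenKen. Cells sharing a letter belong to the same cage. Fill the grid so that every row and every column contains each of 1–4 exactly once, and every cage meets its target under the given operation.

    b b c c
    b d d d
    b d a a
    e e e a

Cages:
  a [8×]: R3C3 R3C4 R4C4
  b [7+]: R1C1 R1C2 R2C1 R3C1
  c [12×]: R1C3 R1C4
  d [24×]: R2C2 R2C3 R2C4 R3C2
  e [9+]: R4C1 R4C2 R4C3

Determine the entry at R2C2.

4

Cage b has sum 7, which forces R1C2 = 1.
Row 1 needs a 2, and only R1C1 is open for it.
Row 4 needs a 1, and only R4C4 is open for it.
The 4 cells of cage d must have product 24; hence R2C3 = 1.
Row 2 already has 1, leaving R2C1 = 3.
Cage b needs sum 7, leaving R3C1 = 1.
Column 1 now contains 3, so R4C1 = 4.
Cage d has product 24, so R3C2 = 3.
Column 2 already has 3, leaving R4C2 = 2.
2 is placed in row 4, which forces R4C3 = 3.
3 is placed in column 3, so R1C3 = 4.
Cage c needs two cells with product 12, leaving R1C4 = 3.
Column 2 now contains 2, so R2C2 = 4.
Cage d needs product 24; hence R2C4 = 2.
Column 3 now contains 4, which forces R3C3 = 2.
2 is placed in column 4, leaving R3C4 = 4.
The full grid is 2 1 4 3 / 3 4 1 2 / 1 3 2 4 / 4 2 3 1.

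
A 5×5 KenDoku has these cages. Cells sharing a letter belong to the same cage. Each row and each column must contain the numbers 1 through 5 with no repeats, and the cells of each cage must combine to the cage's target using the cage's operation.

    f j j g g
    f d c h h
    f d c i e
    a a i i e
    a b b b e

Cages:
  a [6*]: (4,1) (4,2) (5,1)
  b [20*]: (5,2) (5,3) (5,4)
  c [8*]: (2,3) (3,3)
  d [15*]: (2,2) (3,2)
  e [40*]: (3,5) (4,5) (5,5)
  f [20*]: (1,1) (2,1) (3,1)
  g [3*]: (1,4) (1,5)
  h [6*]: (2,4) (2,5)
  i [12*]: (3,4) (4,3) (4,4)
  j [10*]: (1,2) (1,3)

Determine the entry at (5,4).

Row 1 needs a 4, and only (1,1) is open for it.
In row 2, 1 can only go at (2,1), so (2,1) = 1.
1 is placed in column 1, which forces (3,1) = 5.
Row 3 now contains 5, which forces (3,2) = 3.
Cage a has product 6; hence (4,2) = 1.
Column 2 now contains 3, leaving (2,2) = 5.
Column 2 already has 5, which forces (5,2) = 4.
Column 2 already has 5, leaving (1,2) = 2.
Cage j needs two cells with product 10, which forces (1,3) = 5.
Column 3 already has 5, so (5,3) = 1.
Row 5 now contains 1; hence (5,4) = 5.
Row 5 now contains 5, which forces (5,5) = 2.
The two cells of cage h must have product 6, leaving (2,4) = 2.
Column 5 already has 2, leaving (2,5) = 3.
Column 4 now contains 2, which forces (3,4) = 1.
Column 5 already has 2, so (3,5) = 4.
Cage a has product 6, so (4,1) = 2.
Cage e has product 40, leaving (4,5) = 5.
Row 5 already has 2, which forces (5,1) = 3.
1 is placed in column 4, so (1,4) = 3.
Column 5 already has 3, so (1,5) = 1.
2 is placed in row 2, so (2,3) = 4.
Row 3 already has 4, which forces (3,3) = 2.
Column 3 already has 4; hence (4,3) = 3.
Column 4 now contains 3, which forces (4,4) = 4.
Completed grid: 4 2 5 3 1 / 1 5 4 2 3 / 5 3 2 1 4 / 2 1 3 4 5 / 3 4 1 5 2.

5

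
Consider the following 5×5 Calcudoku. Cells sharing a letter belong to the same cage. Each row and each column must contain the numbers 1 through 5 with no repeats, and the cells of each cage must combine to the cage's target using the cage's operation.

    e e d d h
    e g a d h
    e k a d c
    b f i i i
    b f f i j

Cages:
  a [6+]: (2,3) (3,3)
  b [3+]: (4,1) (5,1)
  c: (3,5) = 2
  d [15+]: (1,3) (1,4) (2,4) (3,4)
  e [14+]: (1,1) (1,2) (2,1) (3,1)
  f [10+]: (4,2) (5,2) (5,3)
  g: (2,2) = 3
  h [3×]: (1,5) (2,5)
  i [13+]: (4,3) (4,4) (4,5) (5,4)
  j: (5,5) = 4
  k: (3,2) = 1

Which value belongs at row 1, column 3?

Cage g is given, leaving (2,2) = 3.
Row 2 already has 3, which forces (2,5) = 1.
K is a freebie, which forces (3,2) = 1.
C is a freebie, leaving (3,5) = 2.
Cage j is a single given cell, which forces (5,5) = 4.
1 is placed in column 5, so (1,5) = 3.
Cage a needs two cells with sum 6; hence (2,3) = 2.
The two cells of cage a must have sum 6, so (3,3) = 4.
Column 5 already has 3, which forces (4,5) = 5.
Column 3 now contains 4, which forces (1,3) = 5.
Cage f needs sum 10, which forces (5,2) = 5.
The only place for 3 in row 4 is (4,3).
Cage f has sum 10; hence (4,2) = 4.
Row 4 already has 4; hence (4,4) = 2.
Column 3 already has 3; hence (5,3) = 1.
1 is placed in row 5, so (5,4) = 3.
Cage e has sum 14, so (1,1) = 4.
4 is placed in column 2, so (1,2) = 2.
Column 4 now contains 2; hence (1,4) = 1.
Cage e has sum 14; hence (2,1) = 5.
Cage d has sum 15, so (2,4) = 4.
Cage e needs sum 14; hence (3,1) = 3.
3 is placed in column 4; hence (3,4) = 5.
Row 4 already has 2; hence (4,1) = 1.
1 is placed in row 5; hence (5,1) = 2.
Completed grid: 4 2 5 1 3 / 5 3 2 4 1 / 3 1 4 5 2 / 1 4 3 2 5 / 2 5 1 3 4.

5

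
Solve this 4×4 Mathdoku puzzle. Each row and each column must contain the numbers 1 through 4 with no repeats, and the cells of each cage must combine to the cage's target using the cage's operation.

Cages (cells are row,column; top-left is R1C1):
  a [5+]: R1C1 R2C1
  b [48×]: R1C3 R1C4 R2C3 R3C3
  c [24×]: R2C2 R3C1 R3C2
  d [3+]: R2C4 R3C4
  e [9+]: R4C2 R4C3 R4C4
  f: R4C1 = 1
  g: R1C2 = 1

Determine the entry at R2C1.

3

Cage g is a single given cell; hence R1C2 = 1.
F is a freebie, leaving R4C1 = 1.
The only place for 4 in column 1 is R3C1.
In row 2, 1 can only go at R2C4, so R2C4 = 1.
Column 4 already has 1, leaving R3C4 = 2.
The 4 cells of cage b must have product 48, which forces R1C3 = 3.
Column 4 already has 2, which forces R1C4 = 4.
Cage c needs product 24, which forces R2C2 = 2.
The 4 cells of cage b must have product 48, which forces R2C3 = 4.
2 is placed in row 3, leaving R3C2 = 3.
The 4 cells of cage b must have product 48; hence R3C3 = 1.
Column 2 now contains 3, so R4C2 = 4.
4 is placed in column 3; hence R4C3 = 2.
Column 4 now contains 4; hence R4C4 = 3.
3 is placed in row 1, so R1C1 = 2.
2 is placed in row 2, so R2C1 = 3.
The full grid is 2 1 3 4 / 3 2 4 1 / 4 3 1 2 / 1 4 2 3.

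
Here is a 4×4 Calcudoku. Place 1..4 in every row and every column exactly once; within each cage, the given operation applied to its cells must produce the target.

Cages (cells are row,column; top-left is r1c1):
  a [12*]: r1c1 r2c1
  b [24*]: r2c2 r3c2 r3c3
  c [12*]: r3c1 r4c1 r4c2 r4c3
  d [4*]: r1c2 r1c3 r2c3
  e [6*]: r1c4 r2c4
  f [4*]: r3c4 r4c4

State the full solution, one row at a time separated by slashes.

Row 2 needs a 1, and only r2c3 is open for it.
Cage d needs product 4, which forces r1c2 = 1.
1 is placed in column 3; hence r1c3 = 4.
Row 1 already has 4; hence r1c1 = 3.
3 is placed in row 1; hence r1c4 = 2.
Cage a's pair has product 12; hence r2c1 = 4.
2 is placed in column 4, which forces r2c4 = 3.
The 4 cells of cage c must have product 12; hence r3c1 = 2.
2 is placed in row 3, which forces r3c3 = 3.
The 4 cells of cage c must have product 12; hence r4c1 = 1.
3 is placed in column 3, leaving r4c3 = 2.
Row 4 now contains 1, which forces r4c4 = 4.
3 is placed in row 2; hence r2c2 = 2.
Row 3 already has 3; hence r3c2 = 4.
Column 4 already has 4, leaving r3c4 = 1.
Row 4 already has 2, leaving r4c2 = 3.

3 1 4 2 / 4 2 1 3 / 2 4 3 1 / 1 3 2 4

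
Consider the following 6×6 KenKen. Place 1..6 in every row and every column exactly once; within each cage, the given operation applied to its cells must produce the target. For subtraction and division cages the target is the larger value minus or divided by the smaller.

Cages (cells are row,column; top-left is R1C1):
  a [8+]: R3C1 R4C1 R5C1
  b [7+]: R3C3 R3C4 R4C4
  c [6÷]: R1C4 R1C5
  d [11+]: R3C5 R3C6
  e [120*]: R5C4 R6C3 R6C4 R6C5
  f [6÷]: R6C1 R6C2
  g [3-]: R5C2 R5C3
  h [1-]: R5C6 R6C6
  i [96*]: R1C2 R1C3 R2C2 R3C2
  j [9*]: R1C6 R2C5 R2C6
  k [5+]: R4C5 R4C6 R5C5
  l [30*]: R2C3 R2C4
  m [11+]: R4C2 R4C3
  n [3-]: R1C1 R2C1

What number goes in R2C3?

5

The 3 cells of cage j must have product 9, which forces R1C6 = 3.
The 3 cells of cage j must have product 9, which forces R2C5 = 3.
The 3 cells of cage j must have product 9, leaving R2C6 = 1.
3 is placed in column 5; hence R4C5 = 1.
1 is placed in column 6, leaving R4C6 = 2.
Column 5 already has 1, so R5C5 = 2.
The two cells of cage c must have quotient 6, so R1C4 = 1.
Column 5 already has 1; hence R1C5 = 6.
Column 4 now contains 1, so R3C4 = 2.
Column 5 already has 6, which forces R3C5 = 5.
5 is placed in row 3, which forces R3C6 = 6.
Column 5 now contains 5, which forces R6C5 = 4.
4 is placed in row 6, which forces R6C6 = 5.
Cage i has product 96, which forces R1C2 = 2.
The 4 cells of cage i must have product 96, leaving R1C3 = 4.
The 4 cells of cage i must have product 96, leaving R2C2 = 4.
The 4 cells of cage i must have product 96, which forces R3C2 = 3.
Cage b needs sum 7; hence R3C3 = 1.
Cage b needs sum 7, so R4C4 = 4.
Cage e needs product 120; hence R5C4 = 5.
5 is placed in column 6, so R5C6 = 4.
Column 3 already has 1; hence R6C3 = 2.
Row 1 already has 2, so R1C1 = 5.
Cage n needs two cells with difference 3; hence R2C1 = 2.
Cage l's pair has product 30, which forces R2C3 = 5.
Column 4 now contains 5, leaving R2C4 = 6.
Row 3 now contains 1, leaving R3C1 = 4.
Row 4 already has 4, which forces R4C1 = 3.
5 is placed in column 3; hence R4C3 = 6.
Cage a has sum 8, leaving R5C1 = 1.
Cage g's pair has difference 3, so R5C2 = 6.
Cage g's pair has difference 3; hence R5C3 = 3.
Column 1 now contains 1, so R6C1 = 6.
Column 2 already has 6; hence R6C2 = 1.
The 4 cells of cage e must have product 120, so R6C4 = 3.
6 is placed in row 4; hence R4C2 = 5.
Completed grid: 5 2 4 1 6 3 / 2 4 5 6 3 1 / 4 3 1 2 5 6 / 3 5 6 4 1 2 / 1 6 3 5 2 4 / 6 1 2 3 4 5.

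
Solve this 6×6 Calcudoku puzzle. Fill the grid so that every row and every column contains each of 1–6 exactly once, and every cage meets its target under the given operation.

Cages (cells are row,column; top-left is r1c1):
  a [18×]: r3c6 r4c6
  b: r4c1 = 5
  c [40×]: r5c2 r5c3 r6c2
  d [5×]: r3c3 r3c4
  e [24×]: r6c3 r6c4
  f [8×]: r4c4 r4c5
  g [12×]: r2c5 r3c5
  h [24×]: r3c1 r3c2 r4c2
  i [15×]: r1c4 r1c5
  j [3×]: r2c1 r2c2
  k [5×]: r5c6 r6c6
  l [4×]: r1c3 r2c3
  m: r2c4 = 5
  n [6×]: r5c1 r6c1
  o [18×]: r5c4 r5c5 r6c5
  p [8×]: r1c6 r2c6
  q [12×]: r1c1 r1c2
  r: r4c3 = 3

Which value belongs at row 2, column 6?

2

Cage m is a single given cell, which forces r2c4 = 5.
Column 4 now contains 5; hence r3c4 = 1.
B is a freebie, so r4c1 = 5.
Cage r is given; hence r4c3 = 3.
Row 4 already has 3; hence r4c6 = 6.
Column 4 now contains 5, leaving r1c4 = 3.
Cage i's pair has product 15, which forces r1c5 = 5.
1 is placed in row 3, which forces r3c3 = 5.
6 is placed in column 6, which forces r3c6 = 3.
Column 4 now contains 3; hence r5c4 = 6.
Column 4 now contains 6, leaving r6c4 = 4.
Column 4 now contains 4, which forces r4c4 = 2.
Cage f's pair has product 8, so r4c5 = 4.
4 is placed in row 6; hence r6c3 = 6.
Row 4 now contains 2, which forces r4c2 = 1.
Cage j's pair has product 3, which forces r2c1 = 1.
Column 2 already has 1, leaving r2c2 = 3.
Row 2 now contains 1, which forces r2c3 = 4.
4 is placed in row 2, which forces r2c6 = 2.
Column 3 now contains 4; hence r5c3 = 2.
Column 3 now contains 4; hence r1c3 = 1.
2 is placed in column 6, leaving r1c6 = 4.
2 is placed in row 2, so r2c5 = 6.
The two cells of cage g must have product 12, which forces r3c5 = 2.
2 is placed in row 5, so r5c1 = 3.
Cage c has product 40, so r5c2 = 4.
Row 5 now contains 3, leaving r5c5 = 1.
Row 5 now contains 1; hence r5c6 = 5.
Cage n needs two cells with product 6, so r6c1 = 2.
Cage c needs product 40, leaving r6c2 = 5.
Column 5 already has 1; hence r6c5 = 3.
Column 6 already has 5; hence r6c6 = 1.
Column 1 now contains 2, so r1c1 = 6.
Cage q's pair has product 12, so r1c2 = 2.
Cage h has product 24; hence r3c1 = 4.
Column 2 now contains 4, so r3c2 = 6.
Filled in: 6 2 1 3 5 4 / 1 3 4 5 6 2 / 4 6 5 1 2 3 / 5 1 3 2 4 6 / 3 4 2 6 1 5 / 2 5 6 4 3 1.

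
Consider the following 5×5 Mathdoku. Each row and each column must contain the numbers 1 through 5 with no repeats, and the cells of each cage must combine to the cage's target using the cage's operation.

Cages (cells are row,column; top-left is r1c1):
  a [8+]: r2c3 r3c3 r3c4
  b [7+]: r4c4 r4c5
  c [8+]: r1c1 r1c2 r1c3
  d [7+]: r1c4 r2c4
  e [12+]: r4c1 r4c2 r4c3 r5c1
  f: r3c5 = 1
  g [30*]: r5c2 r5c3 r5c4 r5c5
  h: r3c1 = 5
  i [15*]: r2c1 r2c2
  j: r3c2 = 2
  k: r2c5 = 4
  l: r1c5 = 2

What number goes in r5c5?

L is a freebie; hence r1c5 = 2.
Cage k is a single given cell, which forces r2c5 = 4.
Cage h is a single given cell, which forces r3c1 = 5.
Cage j is a single given cell; hence r3c2 = 2.
F is a freebie, which forces r3c5 = 1.
Column 1 already has 5, leaving r2c1 = 3.
Cage i's pair has product 15; hence r2c2 = 5.
The 3 cells of cage a must have sum 8; hence r2c3 = 1.
Row 2 now contains 3, so r2c4 = 2.
Column 4 already has 2, which forces r4c4 = 4.
Column 4 now contains 4, which forces r1c4 = 5.
Cage a needs sum 8, which forces r3c3 = 4.
Column 4 now contains 4; hence r3c4 = 3.
Cage e needs sum 12, leaving r4c1 = 2.
Cage e needs sum 12; hence r4c2 = 1.
The 4 cells of cage e must have sum 12; hence r4c3 = 5.
The two cells of cage b must have sum 7; hence r4c5 = 3.
Cage e needs sum 12; hence r5c1 = 4.
Column 2 now contains 1, so r5c2 = 3.
The 4 cells of cage g must have product 30, leaving r5c3 = 2.
3 is placed in column 4; hence r5c4 = 1.
Column 5 already has 3, leaving r5c5 = 5.
Column 1 now contains 4, which forces r1c1 = 1.
3 is placed in column 2, leaving r1c2 = 4.
4 is placed in column 3, leaving r1c3 = 3.
The full grid is 1 4 3 5 2 / 3 5 1 2 4 / 5 2 4 3 1 / 2 1 5 4 3 / 4 3 2 1 5.

5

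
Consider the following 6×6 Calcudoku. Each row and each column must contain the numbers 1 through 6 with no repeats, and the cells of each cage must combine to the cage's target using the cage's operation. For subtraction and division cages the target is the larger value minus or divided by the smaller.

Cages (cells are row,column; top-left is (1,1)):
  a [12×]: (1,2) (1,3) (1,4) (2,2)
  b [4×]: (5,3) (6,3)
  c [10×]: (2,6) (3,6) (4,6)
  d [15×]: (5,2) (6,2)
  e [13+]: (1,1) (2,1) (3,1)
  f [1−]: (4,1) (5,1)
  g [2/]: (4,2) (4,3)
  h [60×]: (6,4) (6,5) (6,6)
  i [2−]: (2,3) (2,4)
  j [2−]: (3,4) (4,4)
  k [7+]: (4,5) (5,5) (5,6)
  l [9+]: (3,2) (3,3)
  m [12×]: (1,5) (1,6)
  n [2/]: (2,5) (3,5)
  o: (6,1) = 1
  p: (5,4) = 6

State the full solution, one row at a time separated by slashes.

P is a freebie; hence (5,4) = 6.
O is a freebie, which forces (6,1) = 1.
Row 6 already has 1; hence (6,3) = 4.
4 is placed in column 3, which forces (5,3) = 1.
In row 1, 5 can only go at (1,1), so (1,1) = 5.
Row 5 needs a 5, and only (5,2) is open for it.
Column 2 now contains 5, leaving (6,2) = 3.
In row 4, 6 can only go at (4,2), so (4,2) = 6.
Column 2 already has 6, so (3,2) = 4.
Cage l's pair has sum 9; hence (3,3) = 5.
Cage g's pair has quotient 2, which forces (4,3) = 3.
The two cells of cage i must have difference 2, so (2,4) = 4.
The two cells of cage f must have difference 1, which forces (5,1) = 3.
Cage j needs two cells with difference 2; hence (3,4) = 3.
The 3 cells of cage k must have sum 7, leaving (4,5) = 1.
Cage a has product 12, which forces (1,2) = 2.
Cage a has product 12, leaving (1,3) = 6.
Column 4 now contains 3, leaving (1,4) = 1.
Cage a has product 12, so (2,2) = 1.
Column 3 now contains 6, which forces (2,3) = 2.
Cage n's pair has quotient 2, which forces (2,5) = 3.
Row 2 now contains 2, which forces (2,6) = 5.
The two cells of cage n must have quotient 2, so (3,5) = 6.
Row 4 now contains 1; hence (4,4) = 5.
Column 6 already has 5, which forces (4,6) = 2.
2 is placed in column 6, leaving (5,6) = 4.
Column 4 now contains 5; hence (6,4) = 2.
2 is placed in row 6, so (6,5) = 5.
2 is placed in column 6, leaving (6,6) = 6.
3 is placed in column 5; hence (1,5) = 4.
Column 6 already has 4, so (1,6) = 3.
Row 2 now contains 2, leaving (2,1) = 6.
6 is placed in row 3; hence (3,1) = 2.
2 is placed in column 6, which forces (3,6) = 1.
2 is placed in row 4, which forces (4,1) = 4.
Row 5 now contains 4, so (5,5) = 2.

5 2 6 1 4 3 / 6 1 2 4 3 5 / 2 4 5 3 6 1 / 4 6 3 5 1 2 / 3 5 1 6 2 4 / 1 3 4 2 5 6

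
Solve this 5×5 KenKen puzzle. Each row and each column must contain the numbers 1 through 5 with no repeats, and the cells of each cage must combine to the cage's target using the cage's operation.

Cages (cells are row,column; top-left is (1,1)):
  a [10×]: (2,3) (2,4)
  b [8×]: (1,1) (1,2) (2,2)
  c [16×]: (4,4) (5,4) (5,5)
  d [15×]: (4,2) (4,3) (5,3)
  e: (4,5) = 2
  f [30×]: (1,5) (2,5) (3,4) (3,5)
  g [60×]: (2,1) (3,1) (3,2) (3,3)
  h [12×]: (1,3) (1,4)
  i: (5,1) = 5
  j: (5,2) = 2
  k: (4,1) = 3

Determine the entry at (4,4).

K is a freebie, which forces (4,1) = 3.
E is a freebie, leaving (4,5) = 2.
Cage i is a single given cell, leaving (5,1) = 5.
Cage j is given, which forces (5,2) = 2.
Column 5 now contains 2; hence (5,5) = 4.
Cage b needs product 8, which forces (1,1) = 2.
The 4 cells of cage f must have product 30, so (3,4) = 2.
2 is placed in row 4; hence (4,4) = 4.
The 3 cells of cage d must have product 15, leaving (5,3) = 3.
4 is placed in row 5, so (5,4) = 1.
Column 3 already has 3, leaving (1,3) = 4.
4 is placed in column 4, leaving (1,4) = 3.
Cage a's pair has product 10, leaving (2,3) = 2.
2 is placed in column 4, so (2,4) = 5.
Cage g has product 60, which forces (3,2) = 3.
Column 3 already has 3, leaving (3,3) = 5.
5 is placed in row 3, which forces (3,5) = 1.
Column 3 already has 5, which forces (4,3) = 1.
Row 1 now contains 4; hence (1,2) = 1.
Column 5 already has 1, so (1,5) = 5.
The 4 cells of cage g must have product 60, leaving (2,1) = 1.
Cage b needs product 8, so (2,2) = 4.
Column 5 already has 1, which forces (2,5) = 3.
1 is placed in row 3, so (3,1) = 4.
Row 4 already has 1, so (4,2) = 5.
Completed grid: 2 1 4 3 5 / 1 4 2 5 3 / 4 3 5 2 1 / 3 5 1 4 2 / 5 2 3 1 4.

4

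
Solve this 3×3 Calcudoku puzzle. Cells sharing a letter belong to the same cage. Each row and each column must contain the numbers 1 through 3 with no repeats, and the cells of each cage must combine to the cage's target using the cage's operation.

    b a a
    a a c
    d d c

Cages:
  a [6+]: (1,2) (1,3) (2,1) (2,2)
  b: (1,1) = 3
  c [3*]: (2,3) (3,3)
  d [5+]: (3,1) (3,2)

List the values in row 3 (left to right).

Cage b is a single given cell, so (1,1) = 3.
Column 1 already has 3; hence (3,1) = 2.
Row 3 now contains 2, leaving (3,2) = 3.
Row 3 now contains 3, leaving (3,3) = 1.
Cage a has sum 6, so (1,2) = 1.
Column 3 now contains 1, which forces (1,3) = 2.
Column 1 now contains 2; hence (2,1) = 1.
Cage a has sum 6, leaving (2,2) = 2.
Column 3 now contains 1, leaving (2,3) = 3.
The full grid is 3 1 2 / 1 2 3 / 2 3 1.

2 3 1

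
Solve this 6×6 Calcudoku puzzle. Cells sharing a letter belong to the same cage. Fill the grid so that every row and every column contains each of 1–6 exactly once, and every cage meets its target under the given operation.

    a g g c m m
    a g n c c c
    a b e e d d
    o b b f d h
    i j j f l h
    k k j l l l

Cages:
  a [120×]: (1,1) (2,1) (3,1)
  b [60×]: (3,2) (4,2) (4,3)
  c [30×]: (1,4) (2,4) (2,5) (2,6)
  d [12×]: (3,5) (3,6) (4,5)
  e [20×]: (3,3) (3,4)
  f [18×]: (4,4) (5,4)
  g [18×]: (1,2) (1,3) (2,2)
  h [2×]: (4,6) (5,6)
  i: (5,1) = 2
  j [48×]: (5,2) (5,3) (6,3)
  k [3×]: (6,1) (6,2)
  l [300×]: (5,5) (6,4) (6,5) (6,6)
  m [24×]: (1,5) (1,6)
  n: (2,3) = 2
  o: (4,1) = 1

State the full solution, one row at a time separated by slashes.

Cage n is given, leaving (2,3) = 2.
O is a freebie; hence (4,1) = 1.
Row 4 now contains 1, so (4,6) = 2.
I is a freebie, so (5,1) = 2.
Cage l needs product 300; hence (5,5) = 5.
Column 6 now contains 2; hence (5,6) = 1.
Column 1 already has 1, so (6,1) = 3.
Row 6 already has 3, leaving (6,2) = 1.
Cage d needs product 12, which forces (3,5) = 1.
The 3 cells of cage j must have product 48, which forces (5,2) = 4.
The 3 cells of cage j must have product 48; hence (5,3) = 3.
3 is placed in row 5; hence (5,4) = 6.
The 3 cells of cage j must have product 48; hence (6,3) = 4.
Column 3 already has 3, leaving (1,3) = 1.
Cage c has product 30, which forces (1,4) = 2.
Cage c needs product 30, so (2,4) = 1.
Column 5 now contains 1; hence (2,5) = 3.
Cage c needs product 30, which forces (2,6) = 5.
Cage b has product 60; hence (3,2) = 2.
Column 3 now contains 4, which forces (3,3) = 5.
Cage e needs two cells with product 20; hence (3,4) = 4.
Row 3 now contains 4, leaving (3,6) = 3.
5 is placed in column 3, leaving (4,3) = 6.
6 is placed in column 4, leaving (4,4) = 3.
Column 5 now contains 3, which forces (4,5) = 4.
Column 4 already has 2, so (6,4) = 5.
Column 6 now contains 5, leaving (6,6) = 6.
The 3 cells of cage a must have product 120, so (1,1) = 5.
Cage g needs product 18, leaving (1,2) = 3.
4 is placed in column 5; hence (1,5) = 6.
6 is placed in column 6; hence (1,6) = 4.
Cage a has product 120, which forces (2,1) = 4.
3 is placed in row 2; hence (2,2) = 6.
Row 3 now contains 4, which forces (3,1) = 6.
Row 4 now contains 6, which forces (4,2) = 5.
Row 6 now contains 6; hence (6,5) = 2.

5 3 1 2 6 4 / 4 6 2 1 3 5 / 6 2 5 4 1 3 / 1 5 6 3 4 2 / 2 4 3 6 5 1 / 3 1 4 5 2 6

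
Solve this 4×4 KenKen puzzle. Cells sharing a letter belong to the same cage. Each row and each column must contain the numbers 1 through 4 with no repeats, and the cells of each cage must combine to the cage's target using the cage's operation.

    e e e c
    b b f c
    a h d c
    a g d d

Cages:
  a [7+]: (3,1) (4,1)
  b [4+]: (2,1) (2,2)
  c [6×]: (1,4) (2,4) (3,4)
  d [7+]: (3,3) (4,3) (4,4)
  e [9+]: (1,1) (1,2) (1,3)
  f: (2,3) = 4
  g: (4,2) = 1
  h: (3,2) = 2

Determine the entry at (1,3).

3

Cage f is given, so (2,3) = 4.
Cage h is given, which forces (3,2) = 2.
G is a freebie, which forces (4,2) = 1.
The two cells of cage b must have sum 4, which forces (2,1) = 1.
1 is placed in column 2, so (2,2) = 3.
3 is placed in row 2; hence (2,4) = 2.
Cage d has sum 7; hence (3,3) = 1.
Row 3 already has 1, which forces (3,4) = 3.
Cage d needs sum 7, leaving (4,3) = 2.
Cage d has sum 7, so (4,4) = 4.
The 3 cells of cage e must have sum 9, leaving (1,1) = 2.
3 is placed in column 2; hence (1,2) = 4.
2 is placed in column 3, so (1,3) = 3.
Column 4 now contains 3; hence (1,4) = 1.
Row 3 already has 3, so (3,1) = 4.
Row 4 already has 4; hence (4,1) = 3.
The full grid is 2 4 3 1 / 1 3 4 2 / 4 2 1 3 / 3 1 2 4.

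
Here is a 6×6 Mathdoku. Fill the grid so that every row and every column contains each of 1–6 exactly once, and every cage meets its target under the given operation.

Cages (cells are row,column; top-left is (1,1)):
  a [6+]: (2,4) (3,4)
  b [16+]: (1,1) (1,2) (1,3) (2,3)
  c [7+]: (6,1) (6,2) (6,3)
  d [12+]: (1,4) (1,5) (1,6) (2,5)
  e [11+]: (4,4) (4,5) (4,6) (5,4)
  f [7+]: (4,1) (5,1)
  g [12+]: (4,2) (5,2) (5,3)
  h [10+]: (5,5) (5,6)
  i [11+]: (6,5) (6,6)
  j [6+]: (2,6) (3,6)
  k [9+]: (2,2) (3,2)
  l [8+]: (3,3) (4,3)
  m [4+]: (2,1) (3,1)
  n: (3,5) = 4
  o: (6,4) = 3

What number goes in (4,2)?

4

Cage n is a single given cell, which forces (3,5) = 4.
4 is placed in column 5; hence (5,5) = 6.
Row 5 already has 6, which forces (5,6) = 4.
O is a freebie; hence (6,4) = 3.
Column 5 already has 6, so (6,5) = 5.
Row 6 now contains 5, leaving (6,6) = 6.
Column 1 needs a 6, and only (1,1) is open for it.
The only place for 4 in column 1 is (6,1).
The only place for 6 in column 4 is (4,4).
The 4 cells of cage e must have sum 11, which forces (4,5) = 1.
Row 3 needs a 2, and only (3,4) is open for it.
Cage a needs two cells with sum 6, leaving (2,4) = 4.
Cage e has sum 11, leaving (4,6) = 3.
Column 4 already has 2, leaving (5,4) = 1.
Column 4 now contains 4, so (1,4) = 5.
Cage d needs sum 12, which forces (1,5) = 3.
Column 6 now contains 3, leaving (1,6) = 2.
Cage d has sum 12; hence (2,5) = 2.
Cage b needs sum 16, leaving (2,3) = 5.
5 is placed in row 2, which forces (2,6) = 1.
1 is placed in column 6, so (3,6) = 5.
Column 3 now contains 5, so (4,3) = 2.
Column 3 now contains 5, leaving (5,3) = 3.
Column 3 already has 2, leaving (6,3) = 1.
Cage b has sum 16, so (1,2) = 1.
1 is placed in column 3, which forces (1,3) = 4.
Row 2 already has 1, which forces (2,1) = 3.
Row 2 already has 3, so (2,2) = 6.
The two cells of cage m must have sum 4, leaving (3,1) = 1.
Column 2 now contains 6, leaving (3,2) = 3.
3 is placed in column 3; hence (3,3) = 6.
Row 4 now contains 2, so (4,1) = 5.
Cage g needs sum 12; hence (4,2) = 4.
The two cells of cage f must have sum 7; hence (5,1) = 2.
Cage g has sum 12, which forces (5,2) = 5.
Row 6 now contains 1, which forces (6,2) = 2.
Filled in: 6 1 4 5 3 2 / 3 6 5 4 2 1 / 1 3 6 2 4 5 / 5 4 2 6 1 3 / 2 5 3 1 6 4 / 4 2 1 3 5 6.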